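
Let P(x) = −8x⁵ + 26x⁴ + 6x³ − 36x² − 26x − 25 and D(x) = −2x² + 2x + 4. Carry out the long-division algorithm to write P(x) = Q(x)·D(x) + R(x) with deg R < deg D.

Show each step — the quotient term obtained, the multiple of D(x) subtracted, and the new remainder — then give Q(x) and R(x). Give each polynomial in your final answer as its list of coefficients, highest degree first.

Q = [4, -9, -4, -4]; R = [-2, -9]

Step 1: lead(−8x⁵ + 26x⁴ + 6x³ − 36x² − 26x − 25) ÷ lead(D) = −8x⁵ ÷ −2x² = 4x³. Subtract (4x³)·D = −8x⁵ + 8x⁴ + 16x³. Remainder: 18x⁴ − 10x³ − 36x² − 26x − 25.
Step 2: lead(18x⁴ − 10x³ − 36x² − 26x − 25) ÷ lead(D) = 18x⁴ ÷ −2x² = −9x². Subtract (−9x²)·D = 18x⁴ − 18x³ − 36x². Remainder: 8x³ − 26x − 25.
Step 3: lead(8x³ − 26x − 25) ÷ lead(D) = 8x³ ÷ −2x² = −4x. Subtract (−4x)·D = 8x³ − 8x² − 16x. Remainder: 8x² − 10x − 25.
Step 4: lead(8x² − 10x − 25) ÷ lead(D) = 8x² ÷ −2x² = −4. Subtract (−4)·D = 8x² − 8x − 16. Remainder: −2x − 9.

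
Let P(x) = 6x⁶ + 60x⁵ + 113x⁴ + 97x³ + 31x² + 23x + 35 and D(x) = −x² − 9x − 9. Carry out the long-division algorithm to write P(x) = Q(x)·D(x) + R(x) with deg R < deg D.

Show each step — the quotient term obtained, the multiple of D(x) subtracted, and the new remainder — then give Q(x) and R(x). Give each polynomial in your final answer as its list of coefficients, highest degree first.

Q = [-6, -6, -5, 2, -4]; R = [5, -1]

Step 1: lead(6x⁶ + 60x⁵ + 113x⁴ + 97x³ + 31x² + 23x + 35) ÷ lead(D) = 6x⁶ ÷ −x² = −6x⁴. Subtract (−6x⁴)·D = 6x⁶ + 54x⁵ + 54x⁴. Remainder: 6x⁵ + 59x⁴ + 97x³ + 31x² + 23x + 35.
Step 2: lead(6x⁵ + 59x⁴ + 97x³ + 31x² + 23x + 35) ÷ lead(D) = 6x⁵ ÷ −x² = −6x³. Subtract (−6x³)·D = 6x⁵ + 54x⁴ + 54x³. Remainder: 5x⁴ + 43x³ + 31x² + 23x + 35.
Step 3: lead(5x⁴ + 43x³ + 31x² + 23x + 35) ÷ lead(D) = 5x⁴ ÷ −x² = −5x². Subtract (−5x²)·D = 5x⁴ + 45x³ + 45x². Remainder: −2x³ − 14x² + 23x + 35.
Step 4: lead(−2x³ − 14x² + 23x + 35) ÷ lead(D) = −2x³ ÷ −x² = 2x. Subtract (2x)·D = −2x³ − 18x² − 18x. Remainder: 4x² + 41x + 35.
Step 5: lead(4x² + 41x + 35) ÷ lead(D) = 4x² ÷ −x² = −4. Subtract (−4)·D = 4x² + 36x + 36. Remainder: 5x − 1.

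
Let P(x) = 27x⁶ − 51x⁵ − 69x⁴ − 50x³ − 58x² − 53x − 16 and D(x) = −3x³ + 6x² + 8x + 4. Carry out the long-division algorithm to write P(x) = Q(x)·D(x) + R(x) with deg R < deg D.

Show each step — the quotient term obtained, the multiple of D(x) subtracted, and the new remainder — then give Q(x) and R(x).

Q(x) = −9x³ − x² − 3x − 4; R(x) = −6x² − 9x

Step 1: lead(27x⁶ − 51x⁵ − 69x⁴ − 50x³ − 58x² − 53x − 16) ÷ lead(D) = 27x⁶ ÷ −3x³ = −9x³. Subtract (−9x³)·D = 27x⁶ − 54x⁵ − 72x⁴ − 36x³. Remainder: 3x⁵ + 3x⁴ − 14x³ − 58x² − 53x − 16.
Step 2: lead(3x⁵ + 3x⁴ − 14x³ − 58x² − 53x − 16) ÷ lead(D) = 3x⁵ ÷ −3x³ = −x². Subtract (−x²)·D = 3x⁵ − 6x⁴ − 8x³ − 4x². Remainder: 9x⁴ − 6x³ − 54x² − 53x − 16.
Step 3: lead(9x⁴ − 6x³ − 54x² − 53x − 16) ÷ lead(D) = 9x⁴ ÷ −3x³ = −3x. Subtract (−3x)·D = 9x⁴ − 18x³ − 24x² − 12x. Remainder: 12x³ − 30x² − 41x − 16.
Step 4: lead(12x³ − 30x² − 41x − 16) ÷ lead(D) = 12x³ ÷ −3x³ = −4. Subtract (−4)·D = 12x³ − 24x² − 32x − 16. Remainder: −6x² − 9x.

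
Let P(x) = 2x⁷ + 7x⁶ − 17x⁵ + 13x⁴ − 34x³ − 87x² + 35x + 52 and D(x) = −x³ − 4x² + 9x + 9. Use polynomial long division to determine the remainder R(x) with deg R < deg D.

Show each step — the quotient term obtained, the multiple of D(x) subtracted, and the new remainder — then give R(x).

R(x) = −x − 2

Step 1: lead(2x⁷ + 7x⁶ − 17x⁵ + 13x⁴ − 34x³ − 87x² + 35x + 52) ÷ lead(D) = 2x⁷ ÷ −x³ = −2x⁴. Subtract (−2x⁴)·D = 2x⁷ + 8x⁶ − 18x⁵ − 18x⁴. Remainder: −x⁶ + x⁵ + 31x⁴ − 34x³ − 87x² + 35x + 52.
Step 2: lead(−x⁶ + x⁵ + 31x⁴ − 34x³ − 87x² + 35x + 52) ÷ lead(D) = −x⁶ ÷ −x³ = x³. Subtract (x³)·D = −x⁶ − 4x⁵ + 9x⁴ + 9x³. Remainder: 5x⁵ + 22x⁴ − 43x³ − 87x² + 35x + 52.
Step 3: lead(5x⁵ + 22x⁴ − 43x³ − 87x² + 35x + 52) ÷ lead(D) = 5x⁵ ÷ −x³ = −5x². Subtract (−5x²)·D = 5x⁵ + 20x⁴ − 45x³ − 45x². Remainder: 2x⁴ + 2x³ − 42x² + 35x + 52.
Step 4: lead(2x⁴ + 2x³ − 42x² + 35x + 52) ÷ lead(D) = 2x⁴ ÷ −x³ = −2x. Subtract (−2x)·D = 2x⁴ + 8x³ − 18x² − 18x. Remainder: −6x³ − 24x² + 53x + 52.
Step 5: lead(−6x³ − 24x² + 53x + 52) ÷ lead(D) = −6x³ ÷ −x³ = 6. Subtract (6)·D = −6x³ − 24x² + 54x + 54. Remainder: −x − 2.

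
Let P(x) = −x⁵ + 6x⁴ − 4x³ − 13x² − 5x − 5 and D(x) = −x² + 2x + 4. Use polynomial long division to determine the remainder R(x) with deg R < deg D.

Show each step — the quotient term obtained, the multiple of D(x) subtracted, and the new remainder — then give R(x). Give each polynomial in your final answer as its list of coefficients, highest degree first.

R = [1, 7]

Step 1: lead(−x⁵ + 6x⁴ − 4x³ − 13x² − 5x − 5) ÷ lead(D) = −x⁵ ÷ −x² = x³. Subtract (x³)·D = −x⁵ + 2x⁴ + 4x³. Remainder: 4x⁴ − 8x³ − 13x² − 5x − 5.
Step 2: lead(4x⁴ − 8x³ − 13x² − 5x − 5) ÷ lead(D) = 4x⁴ ÷ −x² = −4x². Subtract (−4x²)·D = 4x⁴ − 8x³ − 16x². Remainder: 3x² − 5x − 5.
Step 3: lead(3x² − 5x − 5) ÷ lead(D) = 3x² ÷ −x² = −3. Subtract (−3)·D = 3x² − 6x − 12. Remainder: x + 7.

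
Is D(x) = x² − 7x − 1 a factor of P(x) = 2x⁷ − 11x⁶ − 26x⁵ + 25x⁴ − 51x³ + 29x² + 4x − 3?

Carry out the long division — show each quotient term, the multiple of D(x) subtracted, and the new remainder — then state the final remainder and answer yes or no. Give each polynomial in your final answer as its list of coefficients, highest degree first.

R = [6, -2], so D(x) is not a factor of P(x). no

Step 1: lead(2x⁷ − 11x⁶ − 26x⁵ + 25x⁴ − 51x³ + 29x² + 4x − 3) ÷ lead(D) = 2x⁷ ÷ x² = 2x⁵. Subtract (2x⁵)·D = 2x⁷ − 14x⁶ − 2x⁵. Remainder: 3x⁶ − 24x⁵ + 25x⁴ − 51x³ + 29x² + 4x − 3.
Step 2: lead(3x⁶ − 24x⁵ + 25x⁴ − 51x³ + 29x² + 4x − 3) ÷ lead(D) = 3x⁶ ÷ x² = 3x⁴. Subtract (3x⁴)·D = 3x⁶ − 21x⁵ − 3x⁴. Remainder: −3x⁵ + 28x⁴ − 51x³ + 29x² + 4x − 3.
Step 3: lead(−3x⁵ + 28x⁴ − 51x³ + 29x² + 4x − 3) ÷ lead(D) = −3x⁵ ÷ x² = −3x³. Subtract (−3x³)·D = −3x⁵ + 21x⁴ + 3x³. Remainder: 7x⁴ − 54x³ + 29x² + 4x − 3.
Step 4: lead(7x⁴ − 54x³ + 29x² + 4x − 3) ÷ lead(D) = 7x⁴ ÷ x² = 7x². Subtract (7x²)·D = 7x⁴ − 49x³ − 7x². Remainder: −5x³ + 36x² + 4x − 3.
Step 5: lead(−5x³ + 36x² + 4x − 3) ÷ lead(D) = −5x³ ÷ x² = −5x. Subtract (−5x)·D = −5x³ + 35x² + 5x. Remainder: x² − x − 3.
Step 6: lead(x² − x − 3) ÷ lead(D) = x² ÷ x² = 1. Subtract (1)·D = x² − 7x − 1. Remainder: 6x − 2.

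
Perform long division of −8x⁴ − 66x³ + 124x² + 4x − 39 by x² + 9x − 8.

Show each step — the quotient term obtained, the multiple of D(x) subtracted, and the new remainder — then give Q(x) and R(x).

Q(x) = −8x² + 6x + 6; R(x) = −2x + 9

Step 1: lead(−8x⁴ − 66x³ + 124x² + 4x − 39) ÷ lead(D) = −8x⁴ ÷ x² = −8x². Subtract (−8x²)·D = −8x⁴ − 72x³ + 64x². Remainder: 6x³ + 60x² + 4x − 39.
Step 2: lead(6x³ + 60x² + 4x − 39) ÷ lead(D) = 6x³ ÷ x² = 6x. Subtract (6x)·D = 6x³ + 54x² − 48x. Remainder: 6x² + 52x − 39.
Step 3: lead(6x² + 52x − 39) ÷ lead(D) = 6x² ÷ x² = 6. Subtract (6)·D = 6x² + 54x − 48. Remainder: −2x + 9.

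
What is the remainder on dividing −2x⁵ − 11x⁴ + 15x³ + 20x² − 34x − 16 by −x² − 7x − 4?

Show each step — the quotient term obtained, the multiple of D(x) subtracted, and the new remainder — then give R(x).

Step 1: lead(−2x⁵ − 11x⁴ + 15x³ + 20x² − 34x − 16) ÷ lead(D) = −2x⁵ ÷ −x² = 2x³. Subtract (2x³)·D = −2x⁵ − 14x⁴ − 8x³. Remainder: 3x⁴ + 23x³ + 20x² − 34x − 16.
Step 2: lead(3x⁴ + 23x³ + 20x² − 34x − 16) ÷ lead(D) = 3x⁴ ÷ −x² = −3x². Subtract (−3x²)·D = 3x⁴ + 21x³ + 12x². Remainder: 2x³ + 8x² − 34x − 16.
Step 3: lead(2x³ + 8x² − 34x − 16) ÷ lead(D) = 2x³ ÷ −x² = −2x. Subtract (−2x)·D = 2x³ + 14x² + 8x. Remainder: −6x² − 42x − 16.
Step 4: lead(−6x² − 42x − 16) ÷ lead(D) = −6x² ÷ −x² = 6. Subtract (6)·D = −6x² − 42x − 24. Remainder: 8.

R(x) = 8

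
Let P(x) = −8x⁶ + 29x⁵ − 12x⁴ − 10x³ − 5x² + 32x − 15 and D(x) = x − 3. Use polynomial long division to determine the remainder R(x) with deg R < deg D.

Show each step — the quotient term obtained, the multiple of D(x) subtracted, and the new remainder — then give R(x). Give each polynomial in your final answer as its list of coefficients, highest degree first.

R = [9]

Step 1: lead(−8x⁶ + 29x⁵ − 12x⁴ − 10x³ − 5x² + 32x − 15) ÷ lead(D) = −8x⁶ ÷ x = −8x⁵. Subtract (−8x⁵)·D = −8x⁶ + 24x⁵. Remainder: 5x⁵ − 12x⁴ − 10x³ − 5x² + 32x − 15.
Step 2: lead(5x⁵ − 12x⁴ − 10x³ − 5x² + 32x − 15) ÷ lead(D) = 5x⁵ ÷ x = 5x⁴. Subtract (5x⁴)·D = 5x⁵ − 15x⁴. Remainder: 3x⁴ − 10x³ − 5x² + 32x − 15.
Step 3: lead(3x⁴ − 10x³ − 5x² + 32x − 15) ÷ lead(D) = 3x⁴ ÷ x = 3x³. Subtract (3x³)·D = 3x⁴ − 9x³. Remainder: −x³ − 5x² + 32x − 15.
Step 4: lead(−x³ − 5x² + 32x − 15) ÷ lead(D) = −x³ ÷ x = −x². Subtract (−x²)·D = −x³ + 3x². Remainder: −8x² + 32x − 15.
Step 5: lead(−8x² + 32x − 15) ÷ lead(D) = −8x² ÷ x = −8x. Subtract (−8x)·D = −8x² + 24x. Remainder: 8x − 15.
Step 6: lead(8x − 15) ÷ lead(D) = 8x ÷ x = 8. Subtract (8)·D = 8x − 24. Remainder: 9.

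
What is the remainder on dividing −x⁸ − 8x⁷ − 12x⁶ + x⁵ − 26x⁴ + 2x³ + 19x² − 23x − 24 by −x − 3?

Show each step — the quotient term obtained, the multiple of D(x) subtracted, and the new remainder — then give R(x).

Step 1: lead(−x⁸ − 8x⁷ − 12x⁶ + x⁵ − 26x⁴ + 2x³ + 19x² − 23x − 24) ÷ lead(D) = −x⁸ ÷ −x = x⁷. Subtract (x⁷)·D = −x⁸ − 3x⁷. Remainder: −5x⁷ − 12x⁶ + x⁵ − 26x⁴ + 2x³ + 19x² − 23x − 24.
Step 2: lead(−5x⁷ − 12x⁶ + x⁵ − 26x⁴ + 2x³ + 19x² − 23x − 24) ÷ lead(D) = −5x⁷ ÷ −x = 5x⁶. Subtract (5x⁶)·D = −5x⁷ − 15x⁶. Remainder: 3x⁶ + x⁵ − 26x⁴ + 2x³ + 19x² − 23x − 24.
Step 3: lead(3x⁶ + x⁵ − 26x⁴ + 2x³ + 19x² − 23x − 24) ÷ lead(D) = 3x⁶ ÷ −x = −3x⁵. Subtract (−3x⁵)·D = 3x⁶ + 9x⁵. Remainder: −8x⁵ − 26x⁴ + 2x³ + 19x² − 23x − 24.
Step 4: lead(−8x⁵ − 26x⁴ + 2x³ + 19x² − 23x − 24) ÷ lead(D) = −8x⁵ ÷ −x = 8x⁴. Subtract (8x⁴)·D = −8x⁵ − 24x⁴. Remainder: −2x⁴ + 2x³ + 19x² − 23x − 24.
Step 5: lead(−2x⁴ + 2x³ + 19x² − 23x − 24) ÷ lead(D) = −2x⁴ ÷ −x = 2x³. Subtract (2x³)·D = −2x⁴ − 6x³. Remainder: 8x³ + 19x² − 23x − 24.
Step 6: lead(8x³ + 19x² − 23x − 24) ÷ lead(D) = 8x³ ÷ −x = −8x². Subtract (−8x²)·D = 8x³ + 24x². Remainder: −5x² − 23x − 24.
Step 7: lead(−5x² − 23x − 24) ÷ lead(D) = −5x² ÷ −x = 5x. Subtract (5x)·D = −5x² − 15x. Remainder: −8x − 24.
Step 8: lead(−8x − 24) ÷ lead(D) = −8x ÷ −x = 8. Subtract (8)·D = −8x − 24. Remainder: 0.

R(x) = 0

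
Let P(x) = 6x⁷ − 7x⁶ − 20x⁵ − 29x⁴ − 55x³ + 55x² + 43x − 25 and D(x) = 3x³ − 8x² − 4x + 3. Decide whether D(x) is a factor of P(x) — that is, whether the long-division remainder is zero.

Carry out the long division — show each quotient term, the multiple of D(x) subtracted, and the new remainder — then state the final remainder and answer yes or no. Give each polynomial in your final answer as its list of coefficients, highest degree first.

R = [-9, 2, -1], so D(x) is not a factor of P(x). no

Step 1: lead(6x⁷ − 7x⁶ − 20x⁵ − 29x⁴ − 55x³ + 55x² + 43x − 25) ÷ lead(D) = 6x⁷ ÷ 3x³ = 2x⁴. Subtract (2x⁴)·D = 6x⁷ − 16x⁶ − 8x⁵ + 6x⁴. Remainder: 9x⁶ − 12x⁵ − 35x⁴ − 55x³ + 55x² + 43x − 25.
Step 2: lead(9x⁶ − 12x⁵ − 35x⁴ − 55x³ + 55x² + 43x − 25) ÷ lead(D) = 9x⁶ ÷ 3x³ = 3x³. Subtract (3x³)·D = 9x⁶ − 24x⁵ − 12x⁴ + 9x³. Remainder: 12x⁵ − 23x⁴ − 64x³ + 55x² + 43x − 25.
Step 3: lead(12x⁵ − 23x⁴ − 64x³ + 55x² + 43x − 25) ÷ lead(D) = 12x⁵ ÷ 3x³ = 4x². Subtract (4x²)·D = 12x⁵ − 32x⁴ − 16x³ + 12x². Remainder: 9x⁴ − 48x³ + 43x² + 43x − 25.
Step 4: lead(9x⁴ − 48x³ + 43x² + 43x − 25) ÷ lead(D) = 9x⁴ ÷ 3x³ = 3x. Subtract (3x)·D = 9x⁴ − 24x³ − 12x² + 9x. Remainder: −24x³ + 55x² + 34x − 25.
Step 5: lead(−24x³ + 55x² + 34x − 25) ÷ lead(D) = −24x³ ÷ 3x³ = −8. Subtract (−8)·D = −24x³ + 64x² + 32x − 24. Remainder: −9x² + 2x − 1.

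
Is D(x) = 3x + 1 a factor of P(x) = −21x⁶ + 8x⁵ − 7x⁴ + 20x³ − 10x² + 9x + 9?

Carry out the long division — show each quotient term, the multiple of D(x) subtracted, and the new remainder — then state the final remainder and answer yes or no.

Step 1: lead(−21x⁶ + 8x⁵ − 7x⁴ + 20x³ − 10x² + 9x + 9) ÷ lead(D) = −21x⁶ ÷ 3x = −7x⁵. Subtract (−7x⁵)·D = −21x⁶ − 7x⁵. Remainder: 15x⁵ − 7x⁴ + 20x³ − 10x² + 9x + 9.
Step 2: lead(15x⁵ − 7x⁴ + 20x³ − 10x² + 9x + 9) ÷ lead(D) = 15x⁵ ÷ 3x = 5x⁴. Subtract (5x⁴)·D = 15x⁵ + 5x⁴. Remainder: −12x⁴ + 20x³ − 10x² + 9x + 9.
Step 3: lead(−12x⁴ + 20x³ − 10x² + 9x + 9) ÷ lead(D) = −12x⁴ ÷ 3x = −4x³. Subtract (−4x³)·D = −12x⁴ − 4x³. Remainder: 24x³ − 10x² + 9x + 9.
Step 4: lead(24x³ − 10x² + 9x + 9) ÷ lead(D) = 24x³ ÷ 3x = 8x². Subtract (8x²)·D = 24x³ + 8x². Remainder: −18x² + 9x + 9.
Step 5: lead(−18x² + 9x + 9) ÷ lead(D) = −18x² ÷ 3x = −6x. Subtract (−6x)·D = −18x² − 6x. Remainder: 15x + 9.
Step 6: lead(15x + 9) ÷ lead(D) = 15x ÷ 3x = 5. Subtract (5)·D = 15x + 5. Remainder: 4.

R(x) = 4, so D(x) is not a factor of P(x). no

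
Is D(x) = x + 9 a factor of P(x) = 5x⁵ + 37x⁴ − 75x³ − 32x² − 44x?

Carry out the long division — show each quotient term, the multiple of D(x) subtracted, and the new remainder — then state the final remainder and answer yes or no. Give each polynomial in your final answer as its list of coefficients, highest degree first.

Step 1: lead(5x⁵ + 37x⁴ − 75x³ − 32x² − 44x) ÷ lead(D) = 5x⁵ ÷ x = 5x⁴. Subtract (5x⁴)·D = 5x⁵ + 45x⁴. Remainder: −8x⁴ − 75x³ − 32x² − 44x.
Step 2: lead(−8x⁴ − 75x³ − 32x² − 44x) ÷ lead(D) = −8x⁴ ÷ x = −8x³. Subtract (−8x³)·D = −8x⁴ − 72x³. Remainder: −3x³ − 32x² − 44x.
Step 3: lead(−3x³ − 32x² − 44x) ÷ lead(D) = −3x³ ÷ x = −3x². Subtract (−3x²)·D = −3x³ − 27x². Remainder: −5x² − 44x.
Step 4: lead(−5x² − 44x) ÷ lead(D) = −5x² ÷ x = −5x. Subtract (−5x)·D = −5x² − 45x. Remainder: x.
Step 5: lead(x) ÷ lead(D) = x ÷ x = 1. Subtract (1)·D = x + 9. Remainder: −9.

R = [-9], so D(x) is not a factor of P(x). no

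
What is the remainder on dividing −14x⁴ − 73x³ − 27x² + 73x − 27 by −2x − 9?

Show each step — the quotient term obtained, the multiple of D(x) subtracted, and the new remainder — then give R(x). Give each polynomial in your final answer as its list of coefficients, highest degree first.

R = [9]

Step 1: lead(−14x⁴ − 73x³ − 27x² + 73x − 27) ÷ lead(D) = −14x⁴ ÷ −2x = 7x³. Subtract (7x³)·D = −14x⁴ − 63x³. Remainder: −10x³ − 27x² + 73x − 27.
Step 2: lead(−10x³ − 27x² + 73x − 27) ÷ lead(D) = −10x³ ÷ −2x = 5x². Subtract (5x²)·D = −10x³ − 45x². Remainder: 18x² + 73x − 27.
Step 3: lead(18x² + 73x − 27) ÷ lead(D) = 18x² ÷ −2x = −9x. Subtract (−9x)·D = 18x² + 81x. Remainder: −8x − 27.
Step 4: lead(−8x − 27) ÷ lead(D) = −8x ÷ −2x = 4. Subtract (4)·D = −8x − 36. Remainder: 9.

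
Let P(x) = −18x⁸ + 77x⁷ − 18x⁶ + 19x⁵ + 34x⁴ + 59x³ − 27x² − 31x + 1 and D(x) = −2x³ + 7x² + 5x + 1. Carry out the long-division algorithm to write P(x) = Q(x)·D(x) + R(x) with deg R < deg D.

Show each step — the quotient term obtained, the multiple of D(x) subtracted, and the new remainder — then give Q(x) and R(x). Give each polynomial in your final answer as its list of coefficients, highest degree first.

Q = [9, -7, 7, 2, 4, -7]; R = [8]

Step 1: lead(−18x⁸ + 77x⁷ − 18x⁶ + 19x⁵ + 34x⁴ + 59x³ − 27x² − 31x + 1) ÷ lead(D) = −18x⁸ ÷ −2x³ = 9x⁵. Subtract (9x⁵)·D = −18x⁸ + 63x⁷ + 45x⁶ + 9x⁵. Remainder: 14x⁷ − 63x⁶ + 10x⁵ + 34x⁴ + 59x³ − 27x² − 31x + 1.
Step 2: lead(14x⁷ − 63x⁶ + 10x⁵ + 34x⁴ + 59x³ − 27x² − 31x + 1) ÷ lead(D) = 14x⁷ ÷ −2x³ = −7x⁴. Subtract (−7x⁴)·D = 14x⁷ − 49x⁶ − 35x⁵ − 7x⁴. Remainder: −14x⁶ + 45x⁵ + 41x⁴ + 59x³ − 27x² − 31x + 1.
Step 3: lead(−14x⁶ + 45x⁵ + 41x⁴ + 59x³ − 27x² − 31x + 1) ÷ lead(D) = −14x⁶ ÷ −2x³ = 7x³. Subtract (7x³)·D = −14x⁶ + 49x⁵ + 35x⁴ + 7x³. Remainder: −4x⁵ + 6x⁴ + 52x³ − 27x² − 31x + 1.
Step 4: lead(−4x⁵ + 6x⁴ + 52x³ − 27x² − 31x + 1) ÷ lead(D) = −4x⁵ ÷ −2x³ = 2x². Subtract (2x²)·D = −4x⁵ + 14x⁴ + 10x³ + 2x². Remainder: −8x⁴ + 42x³ − 29x² − 31x + 1.
Step 5: lead(−8x⁴ + 42x³ − 29x² − 31x + 1) ÷ lead(D) = −8x⁴ ÷ −2x³ = 4x. Subtract (4x)·D = −8x⁴ + 28x³ + 20x² + 4x. Remainder: 14x³ − 49x² − 35x + 1.
Step 6: lead(14x³ − 49x² − 35x + 1) ÷ lead(D) = 14x³ ÷ −2x³ = −7. Subtract (−7)·D = 14x³ − 49x² − 35x − 7. Remainder: 8.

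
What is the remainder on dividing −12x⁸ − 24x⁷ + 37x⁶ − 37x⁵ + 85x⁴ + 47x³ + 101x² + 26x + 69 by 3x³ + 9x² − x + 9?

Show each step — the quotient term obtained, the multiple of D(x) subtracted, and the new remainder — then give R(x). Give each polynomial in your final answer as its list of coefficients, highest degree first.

Step 1: lead(−12x⁸ − 24x⁷ + 37x⁶ − 37x⁵ + 85x⁴ + 47x³ + 101x² + 26x + 69) ÷ lead(D) = −12x⁸ ÷ 3x³ = −4x⁵. Subtract (−4x⁵)·D = −12x⁸ − 36x⁷ + 4x⁶ − 36x⁵. Remainder: 12x⁷ + 33x⁶ − x⁵ + 85x⁴ + 47x³ + 101x² + 26x + 69.
Step 2: lead(12x⁷ + 33x⁶ − x⁵ + 85x⁴ + 47x³ + 101x² + 26x + 69) ÷ lead(D) = 12x⁷ ÷ 3x³ = 4x⁴. Subtract (4x⁴)·D = 12x⁷ + 36x⁶ − 4x⁵ + 36x⁴. Remainder: −3x⁶ + 3x⁵ + 49x⁴ + 47x³ + 101x² + 26x + 69.
Step 3: lead(−3x⁶ + 3x⁵ + 49x⁴ + 47x³ + 101x² + 26x + 69) ÷ lead(D) = −3x⁶ ÷ 3x³ = −x³. Subtract (−x³)·D = −3x⁶ − 9x⁵ + x⁴ − 9x³. Remainder: 12x⁵ + 48x⁴ + 56x³ + 101x² + 26x + 69.
Step 4: lead(12x⁵ + 48x⁴ + 56x³ + 101x² + 26x + 69) ÷ lead(D) = 12x⁵ ÷ 3x³ = 4x². Subtract (4x²)·D = 12x⁵ + 36x⁴ − 4x³ + 36x². Remainder: 12x⁴ + 60x³ + 65x² + 26x + 69.
Step 5: lead(12x⁴ + 60x³ + 65x² + 26x + 69) ÷ lead(D) = 12x⁴ ÷ 3x³ = 4x. Subtract (4x)·D = 12x⁴ + 36x³ − 4x² + 36x. Remainder: 24x³ + 69x² − 10x + 69.
Step 6: lead(24x³ + 69x² − 10x + 69) ÷ lead(D) = 24x³ ÷ 3x³ = 8. Subtract (8)·D = 24x³ + 72x² − 8x + 72. Remainder: −3x² − 2x − 3.

R = [-3, -2, -3]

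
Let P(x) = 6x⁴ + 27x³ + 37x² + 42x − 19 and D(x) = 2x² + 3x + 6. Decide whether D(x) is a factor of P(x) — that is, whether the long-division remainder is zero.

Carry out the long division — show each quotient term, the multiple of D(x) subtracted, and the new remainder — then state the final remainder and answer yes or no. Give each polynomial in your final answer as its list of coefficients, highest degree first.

R = [5], so D(x) is not a factor of P(x). no

Step 1: lead(6x⁴ + 27x³ + 37x² + 42x − 19) ÷ lead(D) = 6x⁴ ÷ 2x² = 3x². Subtract (3x²)·D = 6x⁴ + 9x³ + 18x². Remainder: 18x³ + 19x² + 42x − 19.
Step 2: lead(18x³ + 19x² + 42x − 19) ÷ lead(D) = 18x³ ÷ 2x² = 9x. Subtract (9x)·D = 18x³ + 27x² + 54x. Remainder: −8x² − 12x − 19.
Step 3: lead(−8x² − 12x − 19) ÷ lead(D) = −8x² ÷ 2x² = −4. Subtract (−4)·D = −8x² − 12x − 24. Remainder: 5.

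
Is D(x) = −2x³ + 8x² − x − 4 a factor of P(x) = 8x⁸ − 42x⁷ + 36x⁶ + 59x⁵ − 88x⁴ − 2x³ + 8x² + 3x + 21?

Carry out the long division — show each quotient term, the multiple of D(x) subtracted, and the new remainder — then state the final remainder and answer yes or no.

Step 1: lead(8x⁸ − 42x⁷ + 36x⁶ + 59x⁵ − 88x⁴ − 2x³ + 8x² + 3x + 21) ÷ lead(D) = 8x⁸ ÷ −2x³ = −4x⁵. Subtract (−4x⁵)·D = 8x⁸ − 32x⁷ + 4x⁶ + 16x⁵. Remainder: −10x⁷ + 32x⁶ + 43x⁵ − 88x⁴ − 2x³ + 8x² + 3x + 21.
Step 2: lead(−10x⁷ + 32x⁶ + 43x⁵ − 88x⁴ − 2x³ + 8x² + 3x + 21) ÷ lead(D) = −10x⁷ ÷ −2x³ = 5x⁴. Subtract (5x⁴)·D = −10x⁷ + 40x⁶ − 5x⁵ − 20x⁴. Remainder: −8x⁶ + 48x⁵ − 68x⁴ − 2x³ + 8x² + 3x + 21.
Step 3: lead(−8x⁶ + 48x⁵ − 68x⁴ − 2x³ + 8x² + 3x + 21) ÷ lead(D) = −8x⁶ ÷ −2x³ = 4x³. Subtract (4x³)·D = −8x⁶ + 32x⁵ − 4x⁴ − 16x³. Remainder: 16x⁵ − 64x⁴ + 14x³ + 8x² + 3x + 21.
Step 4: lead(16x⁵ − 64x⁴ + 14x³ + 8x² + 3x + 21) ÷ lead(D) = 16x⁵ ÷ −2x³ = −8x². Subtract (−8x²)·D = 16x⁵ − 64x⁴ + 8x³ + 32x². Remainder: 6x³ − 24x² + 3x + 21.
Step 5: lead(6x³ − 24x² + 3x + 21) ÷ lead(D) = 6x³ ÷ −2x³ = −3. Subtract (−3)·D = 6x³ − 24x² + 3x + 12. Remainder: 9.

R(x) = 9, so D(x) is not a factor of P(x). no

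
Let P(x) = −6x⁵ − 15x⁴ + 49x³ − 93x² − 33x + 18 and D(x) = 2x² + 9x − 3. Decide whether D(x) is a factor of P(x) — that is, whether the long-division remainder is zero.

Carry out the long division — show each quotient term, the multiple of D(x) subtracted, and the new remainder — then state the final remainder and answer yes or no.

R(x) = 0, so D(x) is a factor of P(x). yes

Step 1: lead(−6x⁵ − 15x⁴ + 49x³ − 93x² − 33x + 18) ÷ lead(D) = −6x⁵ ÷ 2x² = −3x³. Subtract (−3x³)·D = −6x⁵ − 27x⁴ + 9x³. Remainder: 12x⁴ + 40x³ − 93x² − 33x + 18.
Step 2: lead(12x⁴ + 40x³ − 93x² − 33x + 18) ÷ lead(D) = 12x⁴ ÷ 2x² = 6x². Subtract (6x²)·D = 12x⁴ + 54x³ − 18x². Remainder: −14x³ − 75x² − 33x + 18.
Step 3: lead(−14x³ − 75x² − 33x + 18) ÷ lead(D) = −14x³ ÷ 2x² = −7x. Subtract (−7x)·D = −14x³ − 63x² + 21x. Remainder: −12x² − 54x + 18.
Step 4: lead(−12x² − 54x + 18) ÷ lead(D) = −12x² ÷ 2x² = −6. Subtract (−6)·D = −12x² − 54x + 18. Remainder: 0.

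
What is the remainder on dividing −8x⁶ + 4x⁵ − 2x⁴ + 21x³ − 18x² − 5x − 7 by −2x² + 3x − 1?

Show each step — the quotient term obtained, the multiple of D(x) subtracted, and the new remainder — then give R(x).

R(x) = −7x − 8

Step 1: lead(−8x⁶ + 4x⁵ − 2x⁴ + 21x³ − 18x² − 5x − 7) ÷ lead(D) = −8x⁶ ÷ −2x² = 4x⁴. Subtract (4x⁴)·D = −8x⁶ + 12x⁵ − 4x⁴. Remainder: −8x⁵ + 2x⁴ + 21x³ − 18x² − 5x − 7.
Step 2: lead(−8x⁵ + 2x⁴ + 21x³ − 18x² − 5x − 7) ÷ lead(D) = −8x⁵ ÷ −2x² = 4x³. Subtract (4x³)·D = −8x⁵ + 12x⁴ − 4x³. Remainder: −10x⁴ + 25x³ − 18x² − 5x − 7.
Step 3: lead(−10x⁴ + 25x³ − 18x² − 5x − 7) ÷ lead(D) = −10x⁴ ÷ −2x² = 5x². Subtract (5x²)·D = −10x⁴ + 15x³ − 5x². Remainder: 10x³ − 13x² − 5x − 7.
Step 4: lead(10x³ − 13x² − 5x − 7) ÷ lead(D) = 10x³ ÷ −2x² = −5x. Subtract (−5x)·D = 10x³ − 15x² + 5x. Remainder: 2x² − 10x − 7.
Step 5: lead(2x² − 10x − 7) ÷ lead(D) = 2x² ÷ −2x² = −1. Subtract (−1)·D = 2x² − 3x + 1. Remainder: −7x − 8.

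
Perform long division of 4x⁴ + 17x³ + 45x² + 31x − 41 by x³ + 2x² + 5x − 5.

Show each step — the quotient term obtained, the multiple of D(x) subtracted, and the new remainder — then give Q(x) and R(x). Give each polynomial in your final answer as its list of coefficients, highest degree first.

Q = [4, 9]; R = [7, 6, 4]

Step 1: lead(4x⁴ + 17x³ + 45x² + 31x − 41) ÷ lead(D) = 4x⁴ ÷ x³ = 4x. Subtract (4x)·D = 4x⁴ + 8x³ + 20x² − 20x. Remainder: 9x³ + 25x² + 51x − 41.
Step 2: lead(9x³ + 25x² + 51x − 41) ÷ lead(D) = 9x³ ÷ x³ = 9. Subtract (9)·D = 9x³ + 18x² + 45x − 45. Remainder: 7x² + 6x + 4.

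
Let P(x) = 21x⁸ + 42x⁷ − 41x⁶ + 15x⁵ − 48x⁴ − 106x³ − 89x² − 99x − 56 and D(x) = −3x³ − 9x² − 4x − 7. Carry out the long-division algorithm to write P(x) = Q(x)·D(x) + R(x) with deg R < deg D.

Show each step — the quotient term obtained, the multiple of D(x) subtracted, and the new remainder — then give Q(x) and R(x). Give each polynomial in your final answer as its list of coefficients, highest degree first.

Step 1: lead(21x⁸ + 42x⁷ − 41x⁶ + 15x⁵ − 48x⁴ − 106x³ − 89x² − 99x − 56) ÷ lead(D) = 21x⁸ ÷ −3x³ = −7x⁵. Subtract (−7x⁵)·D = 21x⁸ + 63x⁷ + 28x⁶ + 49x⁵. Remainder: −21x⁷ − 69x⁶ − 34x⁵ − 48x⁴ − 106x³ − 89x² − 99x − 56.
Step 2: lead(−21x⁷ − 69x⁶ − 34x⁵ − 48x⁴ − 106x³ − 89x² − 99x − 56) ÷ lead(D) = −21x⁷ ÷ −3x³ = 7x⁴. Subtract (7x⁴)·D = −21x⁷ − 63x⁶ − 28x⁵ − 49x⁴. Remainder: −6x⁶ − 6x⁵ + x⁴ − 106x³ − 89x² − 99x − 56.
Step 3: lead(−6x⁶ − 6x⁵ + x⁴ − 106x³ − 89x² − 99x − 56) ÷ lead(D) = −6x⁶ ÷ −3x³ = 2x³. Subtract (2x³)·D = −6x⁶ − 18x⁵ − 8x⁴ − 14x³. Remainder: 12x⁵ + 9x⁴ − 92x³ − 89x² − 99x − 56.
Step 4: lead(12x⁵ + 9x⁴ − 92x³ − 89x² − 99x − 56) ÷ lead(D) = 12x⁵ ÷ −3x³ = −4x². Subtract (−4x²)·D = 12x⁵ + 36x⁴ + 16x³ + 28x². Remainder: −27x⁴ − 108x³ − 117x² − 99x − 56.
Step 5: lead(−27x⁴ − 108x³ − 117x² − 99x − 56) ÷ lead(D) = −27x⁴ ÷ −3x³ = 9x. Subtract (9x)·D = −27x⁴ − 81x³ − 36x² − 63x. Remainder: −27x³ − 81x² − 36x − 56.
Step 6: lead(−27x³ − 81x² − 36x − 56) ÷ lead(D) = −27x³ ÷ −3x³ = 9. Subtract (9)·D = −27x³ − 81x² − 36x − 63. Remainder: 7.

Q = [-7, 7, 2, -4, 9, 9]; R = [7]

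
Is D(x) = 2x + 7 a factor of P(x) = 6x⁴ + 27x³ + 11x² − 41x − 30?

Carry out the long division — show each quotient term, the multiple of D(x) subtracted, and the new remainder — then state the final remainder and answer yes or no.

R(x) = −9, so D(x) is not a factor of P(x). no

Step 1: lead(6x⁴ + 27x³ + 11x² − 41x − 30) ÷ lead(D) = 6x⁴ ÷ 2x = 3x³. Subtract (3x³)·D = 6x⁴ + 21x³. Remainder: 6x³ + 11x² − 41x − 30.
Step 2: lead(6x³ + 11x² − 41x − 30) ÷ lead(D) = 6x³ ÷ 2x = 3x². Subtract (3x²)·D = 6x³ + 21x². Remainder: −10x² − 41x − 30.
Step 3: lead(−10x² − 41x − 30) ÷ lead(D) = −10x² ÷ 2x = −5x. Subtract (−5x)·D = −10x² − 35x. Remainder: −6x − 30.
Step 4: lead(−6x − 30) ÷ lead(D) = −6x ÷ 2x = −3. Subtract (−3)·D = −6x − 21. Remainder: −9.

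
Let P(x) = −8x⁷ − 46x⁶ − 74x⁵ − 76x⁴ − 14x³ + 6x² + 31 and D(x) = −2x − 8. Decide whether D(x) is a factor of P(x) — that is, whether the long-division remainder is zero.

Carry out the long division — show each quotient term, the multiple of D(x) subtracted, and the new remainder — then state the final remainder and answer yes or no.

Step 1: lead(−8x⁷ − 46x⁶ − 74x⁵ − 76x⁴ − 14x³ + 6x² + 31) ÷ lead(D) = −8x⁷ ÷ −2x = 4x⁶. Subtract (4x⁶)·D = −8x⁷ − 32x⁶. Remainder: −14x⁶ − 74x⁵ − 76x⁴ − 14x³ + 6x² + 31.
Step 2: lead(−14x⁶ − 74x⁵ − 76x⁴ − 14x³ + 6x² + 31) ÷ lead(D) = −14x⁶ ÷ −2x = 7x⁵. Subtract (7x⁵)·D = −14x⁶ − 56x⁵. Remainder: −18x⁵ − 76x⁴ − 14x³ + 6x² + 31.
Step 3: lead(−18x⁵ − 76x⁴ − 14x³ + 6x² + 31) ÷ lead(D) = −18x⁵ ÷ −2x = 9x⁴. Subtract (9x⁴)·D = −18x⁵ − 72x⁴. Remainder: −4x⁴ − 14x³ + 6x² + 31.
Step 4: lead(−4x⁴ − 14x³ + 6x² + 31) ÷ lead(D) = −4x⁴ ÷ −2x = 2x³. Subtract (2x³)·D = −4x⁴ − 16x³. Remainder: 2x³ + 6x² + 31.
Step 5: lead(2x³ + 6x² + 31) ÷ lead(D) = 2x³ ÷ −2x = −x². Subtract (−x²)·D = 2x³ + 8x². Remainder: −2x² + 31.
Step 6: lead(−2x² + 31) ÷ lead(D) = −2x² ÷ −2x = x. Subtract (x)·D = −2x² − 8x. Remainder: 8x + 31.
Step 7: lead(8x + 31) ÷ lead(D) = 8x ÷ −2x = −4. Subtract (−4)·D = 8x + 32. Remainder: −1.

R(x) = −1, so D(x) is not a factor of P(x). no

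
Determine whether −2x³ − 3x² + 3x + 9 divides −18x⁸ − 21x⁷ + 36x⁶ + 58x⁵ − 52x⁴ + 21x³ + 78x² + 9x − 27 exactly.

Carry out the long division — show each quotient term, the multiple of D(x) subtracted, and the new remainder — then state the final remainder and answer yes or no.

R(x) = 0, so D(x) is a factor of P(x). yes

Step 1: lead(−18x⁸ − 21x⁷ + 36x⁶ + 58x⁵ − 52x⁴ + 21x³ + 78x² + 9x − 27) ÷ lead(D) = −18x⁸ ÷ −2x³ = 9x⁵. Subtract (9x⁵)·D = −18x⁸ − 27x⁷ + 27x⁶ + 81x⁵. Remainder: 6x⁷ + 9x⁶ − 23x⁵ − 52x⁴ + 21x³ + 78x² + 9x − 27.
Step 2: lead(6x⁷ + 9x⁶ − 23x⁵ − 52x⁴ + 21x³ + 78x² + 9x − 27) ÷ lead(D) = 6x⁷ ÷ −2x³ = −3x⁴. Subtract (−3x⁴)·D = 6x⁷ + 9x⁶ − 9x⁵ − 27x⁴. Remainder: −14x⁵ − 25x⁴ + 21x³ + 78x² + 9x − 27.
Step 3: lead(−14x⁵ − 25x⁴ + 21x³ + 78x² + 9x − 27) ÷ lead(D) = −14x⁵ ÷ −2x³ = 7x². Subtract (7x²)·D = −14x⁵ − 21x⁴ + 21x³ + 63x². Remainder: −4x⁴ + 15x² + 9x − 27.
Step 4: lead(−4x⁴ + 15x² + 9x − 27) ÷ lead(D) = −4x⁴ ÷ −2x³ = 2x. Subtract (2x)·D = −4x⁴ − 6x³ + 6x² + 18x. Remainder: 6x³ + 9x² − 9x − 27.
Step 5: lead(6x³ + 9x² − 9x − 27) ÷ lead(D) = 6x³ ÷ −2x³ = −3. Subtract (−3)·D = 6x³ + 9x² − 9x − 27. Remainder: 0.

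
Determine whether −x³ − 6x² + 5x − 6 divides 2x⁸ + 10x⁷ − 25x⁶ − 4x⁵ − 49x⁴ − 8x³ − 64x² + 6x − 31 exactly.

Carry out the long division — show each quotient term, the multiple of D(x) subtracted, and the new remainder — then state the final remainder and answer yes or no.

Step 1: lead(2x⁸ + 10x⁷ − 25x⁶ − 4x⁵ − 49x⁴ − 8x³ − 64x² + 6x − 31) ÷ lead(D) = 2x⁸ ÷ −x³ = −2x⁵. Subtract (−2x⁵)·D = 2x⁸ + 12x⁷ − 10x⁶ + 12x⁵. Remainder: −2x⁷ − 15x⁶ − 16x⁵ − 49x⁴ − 8x³ − 64x² + 6x − 31.
Step 2: lead(−2x⁷ − 15x⁶ − 16x⁵ − 49x⁴ − 8x³ − 64x² + 6x − 31) ÷ lead(D) = −2x⁷ ÷ −x³ = 2x⁴. Subtract (2x⁴)·D = −2x⁷ − 12x⁶ + 10x⁵ − 12x⁴. Remainder: −3x⁶ − 26x⁵ − 37x⁴ − 8x³ − 64x² + 6x − 31.
Step 3: lead(−3x⁶ − 26x⁵ − 37x⁴ − 8x³ − 64x² + 6x − 31) ÷ lead(D) = −3x⁶ ÷ −x³ = 3x³. Subtract (3x³)·D = −3x⁶ − 18x⁵ + 15x⁴ − 18x³. Remainder: −8x⁵ − 52x⁴ + 10x³ − 64x² + 6x − 31.
Step 4: lead(−8x⁵ − 52x⁴ + 10x³ − 64x² + 6x − 31) ÷ lead(D) = −8x⁵ ÷ −x³ = 8x². Subtract (8x²)·D = −8x⁵ − 48x⁴ + 40x³ − 48x². Remainder: −4x⁴ − 30x³ − 16x² + 6x − 31.
Step 5: lead(−4x⁴ − 30x³ − 16x² + 6x − 31) ÷ lead(D) = −4x⁴ ÷ −x³ = 4x. Subtract (4x)·D = −4x⁴ − 24x³ + 20x² − 24x. Remainder: −6x³ − 36x² + 30x − 31.
Step 6: lead(−6x³ − 36x² + 30x − 31) ÷ lead(D) = −6x³ ÷ −x³ = 6. Subtract (6)·D = −6x³ − 36x² + 30x − 36. Remainder: 5.

R(x) = 5, so D(x) is not a factor of P(x). no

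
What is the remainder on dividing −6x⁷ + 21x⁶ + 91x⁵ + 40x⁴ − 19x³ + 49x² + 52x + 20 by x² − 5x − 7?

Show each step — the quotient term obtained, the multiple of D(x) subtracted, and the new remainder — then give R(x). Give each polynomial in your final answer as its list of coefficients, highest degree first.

Step 1: lead(−6x⁷ + 21x⁶ + 91x⁵ + 40x⁴ − 19x³ + 49x² + 52x + 20) ÷ lead(D) = −6x⁷ ÷ x² = −6x⁵. Subtract (−6x⁵)·D = −6x⁷ + 30x⁶ + 42x⁵. Remainder: −9x⁶ + 49x⁵ + 40x⁴ − 19x³ + 49x² + 52x + 20.
Step 2: lead(−9x⁶ + 49x⁵ + 40x⁴ − 19x³ + 49x² + 52x + 20) ÷ lead(D) = −9x⁶ ÷ x² = −9x⁴. Subtract (−9x⁴)·D = −9x⁶ + 45x⁵ + 63x⁴. Remainder: 4x⁵ − 23x⁴ − 19x³ + 49x² + 52x + 20.
Step 3: lead(4x⁵ − 23x⁴ − 19x³ + 49x² + 52x + 20) ÷ lead(D) = 4x⁵ ÷ x² = 4x³. Subtract (4x³)·D = 4x⁵ − 20x⁴ − 28x³. Remainder: −3x⁴ + 9x³ + 49x² + 52x + 20.
Step 4: lead(−3x⁴ + 9x³ + 49x² + 52x + 20) ÷ lead(D) = −3x⁴ ÷ x² = −3x². Subtract (−3x²)·D = −3x⁴ + 15x³ + 21x². Remainder: −6x³ + 28x² + 52x + 20.
Step 5: lead(−6x³ + 28x² + 52x + 20) ÷ lead(D) = −6x³ ÷ x² = −6x. Subtract (−6x)·D = −6x³ + 30x² + 42x. Remainder: −2x² + 10x + 20.
Step 6: lead(−2x² + 10x + 20) ÷ lead(D) = −2x² ÷ x² = −2. Subtract (−2)·D = −2x² + 10x + 14. Remainder: 6.

R = [6]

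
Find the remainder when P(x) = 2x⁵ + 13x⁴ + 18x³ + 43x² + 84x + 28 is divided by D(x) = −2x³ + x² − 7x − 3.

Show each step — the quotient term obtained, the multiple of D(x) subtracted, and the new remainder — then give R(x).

R(x) = 1

Step 1: lead(2x⁵ + 13x⁴ + 18x³ + 43x² + 84x + 28) ÷ lead(D) = 2x⁵ ÷ −2x³ = −x². Subtract (−x²)·D = 2x⁵ − x⁴ + 7x³ + 3x². Remainder: 14x⁴ + 11x³ + 40x² + 84x + 28.
Step 2: lead(14x⁴ + 11x³ + 40x² + 84x + 28) ÷ lead(D) = 14x⁴ ÷ −2x³ = −7x. Subtract (−7x)·D = 14x⁴ − 7x³ + 49x² + 21x. Remainder: 18x³ − 9x² + 63x + 28.
Step 3: lead(18x³ − 9x² + 63x + 28) ÷ lead(D) = 18x³ ÷ −2x³ = −9. Subtract (−9)·D = 18x³ − 9x² + 63x + 27. Remainder: 1.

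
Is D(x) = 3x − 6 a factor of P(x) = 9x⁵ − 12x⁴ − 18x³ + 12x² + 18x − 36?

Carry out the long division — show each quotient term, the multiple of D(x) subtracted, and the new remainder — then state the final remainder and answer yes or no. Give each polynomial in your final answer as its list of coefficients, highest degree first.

R = [0], so D(x) is a factor of P(x). yes

Step 1: lead(9x⁵ − 12x⁴ − 18x³ + 12x² + 18x − 36) ÷ lead(D) = 9x⁵ ÷ 3x = 3x⁴. Subtract (3x⁴)·D = 9x⁵ − 18x⁴. Remainder: 6x⁴ − 18x³ + 12x² + 18x − 36.
Step 2: lead(6x⁴ − 18x³ + 12x² + 18x − 36) ÷ lead(D) = 6x⁴ ÷ 3x = 2x³. Subtract (2x³)·D = 6x⁴ − 12x³. Remainder: −6x³ + 12x² + 18x − 36.
Step 3: lead(−6x³ + 12x² + 18x − 36) ÷ lead(D) = −6x³ ÷ 3x = −2x². Subtract (−2x²)·D = −6x³ + 12x². Remainder: 18x − 36.
Step 4: lead(18x − 36) ÷ lead(D) = 18x ÷ 3x = 6. Subtract (6)·D = 18x − 36. Remainder: 0.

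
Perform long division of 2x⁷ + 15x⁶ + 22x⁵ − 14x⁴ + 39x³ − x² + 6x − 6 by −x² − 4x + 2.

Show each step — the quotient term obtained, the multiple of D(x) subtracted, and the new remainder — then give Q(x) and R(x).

Step 1: lead(2x⁷ + 15x⁶ + 22x⁵ − 14x⁴ + 39x³ − x² + 6x − 6) ÷ lead(D) = 2x⁷ ÷ −x² = −2x⁵. Subtract (−2x⁵)·D = 2x⁷ + 8x⁶ − 4x⁵. Remainder: 7x⁶ + 26x⁵ − 14x⁴ + 39x³ − x² + 6x − 6.
Step 2: lead(7x⁶ + 26x⁵ − 14x⁴ + 39x³ − x² + 6x − 6) ÷ lead(D) = 7x⁶ ÷ −x² = −7x⁴. Subtract (−7x⁴)·D = 7x⁶ + 28x⁵ − 14x⁴. Remainder: −2x⁵ + 39x³ − x² + 6x − 6.
Step 3: lead(−2x⁵ + 39x³ − x² + 6x − 6) ÷ lead(D) = −2x⁵ ÷ −x² = 2x³. Subtract (2x³)·D = −2x⁵ − 8x⁴ + 4x³. Remainder: 8x⁴ + 35x³ − x² + 6x − 6.
Step 4: lead(8x⁴ + 35x³ − x² + 6x − 6) ÷ lead(D) = 8x⁴ ÷ −x² = −8x². Subtract (−8x²)·D = 8x⁴ + 32x³ − 16x². Remainder: 3x³ + 15x² + 6x − 6.
Step 5: lead(3x³ + 15x² + 6x − 6) ÷ lead(D) = 3x³ ÷ −x² = −3x. Subtract (−3x)·D = 3x³ + 12x² − 6x. Remainder: 3x² + 12x − 6.
Step 6: lead(3x² + 12x − 6) ÷ lead(D) = 3x² ÷ −x² = −3. Subtract (−3)·D = 3x² + 12x − 6. Remainder: 0.

Q(x) = −2x⁵ − 7x⁴ + 2x³ − 8x² − 3x − 3; R(x) = 0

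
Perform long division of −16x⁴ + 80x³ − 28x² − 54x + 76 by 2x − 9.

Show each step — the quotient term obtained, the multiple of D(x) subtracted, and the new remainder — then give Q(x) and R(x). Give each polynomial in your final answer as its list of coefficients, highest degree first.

Step 1: lead(−16x⁴ + 80x³ − 28x² − 54x + 76) ÷ lead(D) = −16x⁴ ÷ 2x = −8x³. Subtract (−8x³)·D = −16x⁴ + 72x³. Remainder: 8x³ − 28x² − 54x + 76.
Step 2: lead(8x³ − 28x² − 54x + 76) ÷ lead(D) = 8x³ ÷ 2x = 4x². Subtract (4x²)·D = 8x³ − 36x². Remainder: 8x² − 54x + 76.
Step 3: lead(8x² − 54x + 76) ÷ lead(D) = 8x² ÷ 2x = 4x. Subtract (4x)·D = 8x² − 36x. Remainder: −18x + 76.
Step 4: lead(−18x + 76) ÷ lead(D) = −18x ÷ 2x = −9. Subtract (−9)·D = −18x + 81. Remainder: −5.

Q = [-8, 4, 4, -9]; R = [-5]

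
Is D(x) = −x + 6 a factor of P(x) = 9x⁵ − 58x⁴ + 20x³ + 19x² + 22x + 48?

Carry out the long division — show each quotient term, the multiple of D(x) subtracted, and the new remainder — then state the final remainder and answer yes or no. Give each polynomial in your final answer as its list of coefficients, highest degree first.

Step 1: lead(9x⁵ − 58x⁴ + 20x³ + 19x² + 22x + 48) ÷ lead(D) = 9x⁵ ÷ −x = −9x⁴. Subtract (−9x⁴)·D = 9x⁵ − 54x⁴. Remainder: −4x⁴ + 20x³ + 19x² + 22x + 48.
Step 2: lead(−4x⁴ + 20x³ + 19x² + 22x + 48) ÷ lead(D) = −4x⁴ ÷ −x = 4x³. Subtract (4x³)·D = −4x⁴ + 24x³. Remainder: −4x³ + 19x² + 22x + 48.
Step 3: lead(−4x³ + 19x² + 22x + 48) ÷ lead(D) = −4x³ ÷ −x = 4x². Subtract (4x²)·D = −4x³ + 24x². Remainder: −5x² + 22x + 48.
Step 4: lead(−5x² + 22x + 48) ÷ lead(D) = −5x² ÷ −x = 5x. Subtract (5x)·D = −5x² + 30x. Remainder: −8x + 48.
Step 5: lead(−8x + 48) ÷ lead(D) = −8x ÷ −x = 8. Subtract (8)·D = −8x + 48. Remainder: 0.

R = [0], so D(x) is a factor of P(x). yes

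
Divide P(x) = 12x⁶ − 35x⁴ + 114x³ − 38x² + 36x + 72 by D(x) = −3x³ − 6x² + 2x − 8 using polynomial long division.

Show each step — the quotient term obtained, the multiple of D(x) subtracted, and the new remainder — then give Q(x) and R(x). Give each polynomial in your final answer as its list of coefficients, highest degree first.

Step 1: lead(12x⁶ − 35x⁴ + 114x³ − 38x² + 36x + 72) ÷ lead(D) = 12x⁶ ÷ −3x³ = −4x³. Subtract (−4x³)·D = 12x⁶ + 24x⁵ − 8x⁴ + 32x³. Remainder: −24x⁵ − 27x⁴ + 82x³ − 38x² + 36x + 72.
Step 2: lead(−24x⁵ − 27x⁴ + 82x³ − 38x² + 36x + 72) ÷ lead(D) = −24x⁵ ÷ −3x³ = 8x². Subtract (8x²)·D = −24x⁵ − 48x⁴ + 16x³ − 64x². Remainder: 21x⁴ + 66x³ + 26x² + 36x + 72.
Step 3: lead(21x⁴ + 66x³ + 26x² + 36x + 72) ÷ lead(D) = 21x⁴ ÷ −3x³ = −7x. Subtract (−7x)·D = 21x⁴ + 42x³ − 14x² + 56x. Remainder: 24x³ + 40x² − 20x + 72.
Step 4: lead(24x³ + 40x² − 20x + 72) ÷ lead(D) = 24x³ ÷ −3x³ = −8. Subtract (−8)·D = 24x³ + 48x² − 16x + 64. Remainder: −8x² − 4x + 8.

Q = [-4, 8, -7, -8]; R = [-8, -4, 8]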